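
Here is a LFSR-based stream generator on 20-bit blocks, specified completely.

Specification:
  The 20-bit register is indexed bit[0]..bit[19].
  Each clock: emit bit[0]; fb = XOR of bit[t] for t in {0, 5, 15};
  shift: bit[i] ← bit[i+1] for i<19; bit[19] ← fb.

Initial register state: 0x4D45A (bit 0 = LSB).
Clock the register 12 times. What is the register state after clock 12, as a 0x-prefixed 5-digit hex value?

0x8D14D

reg_0 = 0x4D45A
clock 1: out=0, reg = 0xA6A2D
clock 2: out=1, reg = 0x53516
clock 3: out=0, reg = 0x29A8B
clock 4: out=1, reg = 0x14D45
clock 5: out=1, reg = 0x8A6A2
clock 6: out=0, reg = 0x45351
clock 7: out=1, reg = 0xA29A8
clock 8: out=0, reg = 0xD14D4
clock 9: out=0, reg = 0x68A6A
clock 10: out=0, reg = 0x34535
clock 11: out=1, reg = 0x1A29A
clock 12: out=0, reg = 0x8D14D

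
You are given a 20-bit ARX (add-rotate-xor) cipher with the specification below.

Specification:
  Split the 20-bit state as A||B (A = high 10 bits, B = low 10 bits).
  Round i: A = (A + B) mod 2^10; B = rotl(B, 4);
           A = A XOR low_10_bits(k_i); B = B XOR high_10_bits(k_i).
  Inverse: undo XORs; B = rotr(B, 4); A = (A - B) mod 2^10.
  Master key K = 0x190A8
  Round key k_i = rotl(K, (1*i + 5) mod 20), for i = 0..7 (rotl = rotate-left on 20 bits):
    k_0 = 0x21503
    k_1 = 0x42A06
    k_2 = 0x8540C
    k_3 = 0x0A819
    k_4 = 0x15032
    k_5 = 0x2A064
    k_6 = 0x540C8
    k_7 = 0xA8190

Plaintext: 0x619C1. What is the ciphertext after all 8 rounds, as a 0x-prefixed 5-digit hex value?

s_0 = plaintext = 0x619C1
s_1 = Round(s_0, k_0) = 0x91092
s_2 = Round(s_1, k_1) = 0x34028
s_3 = Round(s_2, k_2) = 0x3D095
s_4 = Round(s_3, k_3) = 0x64178
s_5 = Round(s_4, k_4) = 0xCEBD1
s_6 = Round(s_5, k_5) = 0xDBDB7
s_7 = Round(s_6, k_6) = 0x7BA26
s_8 = Round(s_7, k_7) = 0x610C8

0x610C8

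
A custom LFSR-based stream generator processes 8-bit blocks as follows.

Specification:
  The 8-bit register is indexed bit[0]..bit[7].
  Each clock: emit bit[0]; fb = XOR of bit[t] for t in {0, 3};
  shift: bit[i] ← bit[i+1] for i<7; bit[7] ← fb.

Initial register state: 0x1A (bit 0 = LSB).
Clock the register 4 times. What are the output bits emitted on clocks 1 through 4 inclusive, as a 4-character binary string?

reg_0 = 0x1A
clock 1: out=0, reg = 0x8D
clock 2: out=1, reg = 0x46
clock 3: out=0, reg = 0x23
clock 4: out=1, reg = 0x91

0101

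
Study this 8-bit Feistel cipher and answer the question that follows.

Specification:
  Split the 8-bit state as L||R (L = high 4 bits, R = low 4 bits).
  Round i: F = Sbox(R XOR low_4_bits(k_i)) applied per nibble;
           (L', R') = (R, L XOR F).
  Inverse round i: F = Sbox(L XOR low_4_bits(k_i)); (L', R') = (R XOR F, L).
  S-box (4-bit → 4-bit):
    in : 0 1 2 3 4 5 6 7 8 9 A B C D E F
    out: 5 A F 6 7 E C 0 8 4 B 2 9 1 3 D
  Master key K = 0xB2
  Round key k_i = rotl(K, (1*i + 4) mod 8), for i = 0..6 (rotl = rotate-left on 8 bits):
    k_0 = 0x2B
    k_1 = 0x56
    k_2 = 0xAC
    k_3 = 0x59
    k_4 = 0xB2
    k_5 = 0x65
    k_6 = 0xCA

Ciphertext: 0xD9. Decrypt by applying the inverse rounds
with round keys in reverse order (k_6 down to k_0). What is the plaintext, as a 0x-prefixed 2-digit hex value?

s_0 = ciphertext = 0xD9
s_1 = InvRound(s_0, k_6) = 0x9D
s_2 = InvRound(s_1, k_5) = 0x49
s_3 = InvRound(s_2, k_4) = 0x54
s_4 = InvRound(s_3, k_3) = 0xD5
s_5 = InvRound(s_4, k_2) = 0xFD
s_6 = InvRound(s_5, k_1) = 0x9F
s_7 = InvRound(s_6, k_0) = 0x09

0x09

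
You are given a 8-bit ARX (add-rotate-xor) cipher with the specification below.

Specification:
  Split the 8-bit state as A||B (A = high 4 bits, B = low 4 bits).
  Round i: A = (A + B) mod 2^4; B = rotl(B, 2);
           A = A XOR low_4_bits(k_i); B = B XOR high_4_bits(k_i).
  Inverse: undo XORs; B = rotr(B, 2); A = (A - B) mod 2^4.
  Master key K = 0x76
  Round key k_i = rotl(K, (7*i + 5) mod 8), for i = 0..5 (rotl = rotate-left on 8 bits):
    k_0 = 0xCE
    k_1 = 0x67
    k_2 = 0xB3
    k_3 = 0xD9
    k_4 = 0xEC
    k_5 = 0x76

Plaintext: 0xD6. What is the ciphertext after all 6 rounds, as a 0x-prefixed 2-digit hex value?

0x3C

s_0 = plaintext = 0xD6
s_1 = Round(s_0, k_0) = 0xD5
s_2 = Round(s_1, k_1) = 0x53
s_3 = Round(s_2, k_2) = 0xB7
s_4 = Round(s_3, k_3) = 0xB0
s_5 = Round(s_4, k_4) = 0x7E
s_6 = Round(s_5, k_5) = 0x3C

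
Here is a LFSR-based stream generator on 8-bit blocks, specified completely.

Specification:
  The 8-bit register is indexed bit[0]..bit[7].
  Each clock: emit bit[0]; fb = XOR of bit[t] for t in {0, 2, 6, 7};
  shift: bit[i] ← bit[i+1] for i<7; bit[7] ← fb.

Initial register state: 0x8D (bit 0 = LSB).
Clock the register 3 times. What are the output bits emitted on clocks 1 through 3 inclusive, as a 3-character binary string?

101

reg_0 = 0x8D
clock 1: out=1, reg = 0xC6
clock 2: out=0, reg = 0xE3
clock 3: out=1, reg = 0xF1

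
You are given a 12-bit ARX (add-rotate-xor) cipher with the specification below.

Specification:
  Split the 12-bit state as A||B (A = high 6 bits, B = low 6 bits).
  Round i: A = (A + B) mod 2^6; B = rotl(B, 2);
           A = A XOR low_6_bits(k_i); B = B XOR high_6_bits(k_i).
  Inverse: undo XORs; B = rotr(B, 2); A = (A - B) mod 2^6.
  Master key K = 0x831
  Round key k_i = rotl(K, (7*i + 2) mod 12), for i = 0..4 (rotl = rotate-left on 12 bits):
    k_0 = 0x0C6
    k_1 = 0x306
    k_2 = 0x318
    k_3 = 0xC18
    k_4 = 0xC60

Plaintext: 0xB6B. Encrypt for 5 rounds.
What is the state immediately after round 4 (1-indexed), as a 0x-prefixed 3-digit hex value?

0x7AE

s_0 = plaintext = 0xB6B
s_1 = Round(s_0, k_0) = 0x7AD
s_2 = Round(s_1, k_1) = 0x37A
s_3 = Round(s_2, k_2) = 0x7E7
s_4 = Round(s_3, k_3) = 0x7AE
s_5 = Round(s_4, k_4) = 0xB0B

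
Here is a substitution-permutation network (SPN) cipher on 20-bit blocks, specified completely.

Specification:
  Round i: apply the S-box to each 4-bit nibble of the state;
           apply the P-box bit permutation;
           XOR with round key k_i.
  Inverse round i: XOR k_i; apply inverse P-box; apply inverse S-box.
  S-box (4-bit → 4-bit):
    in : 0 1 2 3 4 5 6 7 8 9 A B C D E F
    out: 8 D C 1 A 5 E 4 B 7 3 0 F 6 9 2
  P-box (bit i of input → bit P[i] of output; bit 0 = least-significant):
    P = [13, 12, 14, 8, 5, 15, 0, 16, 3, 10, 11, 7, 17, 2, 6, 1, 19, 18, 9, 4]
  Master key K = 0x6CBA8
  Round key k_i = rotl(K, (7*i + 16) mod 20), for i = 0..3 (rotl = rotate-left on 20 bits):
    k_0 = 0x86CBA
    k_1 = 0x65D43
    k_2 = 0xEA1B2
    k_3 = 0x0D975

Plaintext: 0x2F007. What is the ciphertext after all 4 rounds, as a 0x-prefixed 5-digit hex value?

s_0 = plaintext = 0x2F007
s_1 = Round(s_0, k_0) = 0x92E2E
s_2 = Round(s_1, k_1) = 0xB7E88
s_3 = Round(s_2, k_2) = 0xF105A
s_4 = Round(s_3, k_3) = 0x6E996

0x6E996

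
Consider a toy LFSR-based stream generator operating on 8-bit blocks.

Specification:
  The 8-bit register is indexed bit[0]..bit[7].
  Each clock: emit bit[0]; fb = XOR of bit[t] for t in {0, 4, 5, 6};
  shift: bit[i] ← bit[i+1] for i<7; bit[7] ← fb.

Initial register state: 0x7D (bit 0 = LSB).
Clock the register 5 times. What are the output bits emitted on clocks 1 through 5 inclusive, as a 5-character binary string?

10111

reg_0 = 0x7D
clock 1: out=1, reg = 0x3E
clock 2: out=0, reg = 0x1F
clock 3: out=1, reg = 0x0F
clock 4: out=1, reg = 0x87
clock 5: out=1, reg = 0xC3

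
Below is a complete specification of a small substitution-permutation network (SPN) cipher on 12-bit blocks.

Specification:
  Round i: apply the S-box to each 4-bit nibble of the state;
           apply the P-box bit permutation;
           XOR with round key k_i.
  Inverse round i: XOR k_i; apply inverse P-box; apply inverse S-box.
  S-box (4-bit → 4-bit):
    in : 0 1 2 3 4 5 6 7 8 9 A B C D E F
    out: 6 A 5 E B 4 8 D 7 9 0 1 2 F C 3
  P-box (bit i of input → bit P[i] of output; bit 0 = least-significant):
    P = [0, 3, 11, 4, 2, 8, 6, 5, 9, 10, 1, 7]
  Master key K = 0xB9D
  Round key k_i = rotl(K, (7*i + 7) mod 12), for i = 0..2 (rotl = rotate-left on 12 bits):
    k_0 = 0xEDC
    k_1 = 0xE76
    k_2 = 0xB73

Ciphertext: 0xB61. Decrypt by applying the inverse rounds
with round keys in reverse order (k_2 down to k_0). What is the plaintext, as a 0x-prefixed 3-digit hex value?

s_0 = ciphertext = 0xB61
s_1 = InvRound(s_0, k_2) = 0x5A6
s_2 = InvRound(s_1, k_1) = 0x90E
s_3 = InvRound(s_2, k_0) = 0xD06

0xD06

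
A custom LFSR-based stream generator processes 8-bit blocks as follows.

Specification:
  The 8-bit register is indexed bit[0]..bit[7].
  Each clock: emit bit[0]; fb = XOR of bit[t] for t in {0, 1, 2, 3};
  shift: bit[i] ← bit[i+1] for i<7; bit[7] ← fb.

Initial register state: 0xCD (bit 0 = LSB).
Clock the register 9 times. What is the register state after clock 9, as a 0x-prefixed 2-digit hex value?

0xB0

reg_0 = 0xCD
clock 1: out=1, reg = 0xE6
clock 2: out=0, reg = 0x73
clock 3: out=1, reg = 0x39
clock 4: out=1, reg = 0x1C
clock 5: out=0, reg = 0x0E
clock 6: out=0, reg = 0x87
clock 7: out=1, reg = 0xC3
clock 8: out=1, reg = 0x61
clock 9: out=1, reg = 0xB0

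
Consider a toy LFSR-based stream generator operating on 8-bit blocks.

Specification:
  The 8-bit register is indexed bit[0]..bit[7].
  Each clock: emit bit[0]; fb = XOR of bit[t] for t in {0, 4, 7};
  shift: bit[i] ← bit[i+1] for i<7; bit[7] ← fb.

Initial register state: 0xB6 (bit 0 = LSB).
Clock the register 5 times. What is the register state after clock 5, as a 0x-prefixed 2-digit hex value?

reg_0 = 0xB6
clock 1: out=0, reg = 0x5B
clock 2: out=1, reg = 0x2D
clock 3: out=1, reg = 0x96
clock 4: out=0, reg = 0x4B
clock 5: out=1, reg = 0xA5

0xA5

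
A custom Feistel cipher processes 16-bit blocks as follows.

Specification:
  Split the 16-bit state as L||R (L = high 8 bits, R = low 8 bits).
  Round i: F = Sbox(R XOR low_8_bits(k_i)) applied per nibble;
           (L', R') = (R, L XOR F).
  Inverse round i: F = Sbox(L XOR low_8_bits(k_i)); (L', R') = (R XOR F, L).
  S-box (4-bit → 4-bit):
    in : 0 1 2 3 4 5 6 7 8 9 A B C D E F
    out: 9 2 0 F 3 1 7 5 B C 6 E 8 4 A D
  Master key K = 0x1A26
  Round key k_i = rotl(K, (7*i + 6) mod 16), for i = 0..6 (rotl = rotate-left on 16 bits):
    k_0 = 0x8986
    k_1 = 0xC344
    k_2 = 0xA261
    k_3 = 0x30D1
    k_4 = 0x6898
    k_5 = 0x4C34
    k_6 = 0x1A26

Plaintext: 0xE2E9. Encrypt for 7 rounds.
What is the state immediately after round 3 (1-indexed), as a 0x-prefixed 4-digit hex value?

0xA718

s_0 = plaintext = 0xE2E9
s_1 = Round(s_0, k_0) = 0xE99F
s_2 = Round(s_1, k_1) = 0x9FA7
s_3 = Round(s_2, k_2) = 0xA718
s_4 = Round(s_3, k_3) = 0x182B
s_5 = Round(s_4, k_4) = 0x2BF7
s_6 = Round(s_5, k_5) = 0xF7A4
s_7 = Round(s_6, k_6) = 0xA447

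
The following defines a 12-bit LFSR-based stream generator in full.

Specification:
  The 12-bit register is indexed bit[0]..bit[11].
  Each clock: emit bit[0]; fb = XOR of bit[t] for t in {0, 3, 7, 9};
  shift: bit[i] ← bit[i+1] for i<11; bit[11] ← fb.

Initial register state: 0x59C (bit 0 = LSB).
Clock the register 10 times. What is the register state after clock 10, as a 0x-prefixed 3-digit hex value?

0x559

reg_0 = 0x59C
clock 1: out=0, reg = 0x2CE
clock 2: out=0, reg = 0x967
clock 3: out=1, reg = 0xCB3
clock 4: out=1, reg = 0x659
clock 5: out=1, reg = 0xB2C
clock 6: out=0, reg = 0x596
clock 7: out=0, reg = 0xACB
clock 8: out=1, reg = 0x565
clock 9: out=1, reg = 0xAB2
clock 10: out=0, reg = 0x559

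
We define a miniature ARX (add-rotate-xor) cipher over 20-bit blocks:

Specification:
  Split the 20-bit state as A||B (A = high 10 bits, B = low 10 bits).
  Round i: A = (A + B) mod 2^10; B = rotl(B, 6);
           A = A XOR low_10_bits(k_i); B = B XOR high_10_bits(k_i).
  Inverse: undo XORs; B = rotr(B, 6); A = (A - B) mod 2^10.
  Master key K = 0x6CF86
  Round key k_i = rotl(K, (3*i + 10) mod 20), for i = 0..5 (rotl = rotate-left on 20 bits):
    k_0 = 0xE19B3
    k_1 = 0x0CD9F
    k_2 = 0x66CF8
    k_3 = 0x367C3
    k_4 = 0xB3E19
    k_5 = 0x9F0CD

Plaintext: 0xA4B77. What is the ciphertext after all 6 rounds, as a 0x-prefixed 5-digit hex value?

s_0 = plaintext = 0xA4B77
s_1 = Round(s_0, k_0) = 0xEEA71
s_2 = Round(s_1, k_1) = 0xED054
s_3 = Round(s_2, k_2) = 0x3C09E
s_4 = Round(s_3, k_3) = 0x93750
s_5 = Round(s_4, k_4) = 0xE12FA
s_6 = Round(s_5, k_5) = 0xACCD3

0xACCD3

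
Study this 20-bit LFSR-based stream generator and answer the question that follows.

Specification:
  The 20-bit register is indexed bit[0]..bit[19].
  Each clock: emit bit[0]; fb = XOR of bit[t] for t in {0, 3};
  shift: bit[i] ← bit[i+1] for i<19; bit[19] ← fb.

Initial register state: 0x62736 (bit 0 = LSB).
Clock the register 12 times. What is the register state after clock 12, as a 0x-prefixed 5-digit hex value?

0x3D062

reg_0 = 0x62736
clock 1: out=0, reg = 0x3139B
clock 2: out=1, reg = 0x189CD
clock 3: out=1, reg = 0x0C4E6
clock 4: out=0, reg = 0x06273
clock 5: out=1, reg = 0x83139
clock 6: out=1, reg = 0x4189C
clock 7: out=0, reg = 0xA0C4E
clock 8: out=0, reg = 0xD0627
clock 9: out=1, reg = 0xE8313
clock 10: out=1, reg = 0xF4189
clock 11: out=1, reg = 0x7A0C4
clock 12: out=0, reg = 0x3D062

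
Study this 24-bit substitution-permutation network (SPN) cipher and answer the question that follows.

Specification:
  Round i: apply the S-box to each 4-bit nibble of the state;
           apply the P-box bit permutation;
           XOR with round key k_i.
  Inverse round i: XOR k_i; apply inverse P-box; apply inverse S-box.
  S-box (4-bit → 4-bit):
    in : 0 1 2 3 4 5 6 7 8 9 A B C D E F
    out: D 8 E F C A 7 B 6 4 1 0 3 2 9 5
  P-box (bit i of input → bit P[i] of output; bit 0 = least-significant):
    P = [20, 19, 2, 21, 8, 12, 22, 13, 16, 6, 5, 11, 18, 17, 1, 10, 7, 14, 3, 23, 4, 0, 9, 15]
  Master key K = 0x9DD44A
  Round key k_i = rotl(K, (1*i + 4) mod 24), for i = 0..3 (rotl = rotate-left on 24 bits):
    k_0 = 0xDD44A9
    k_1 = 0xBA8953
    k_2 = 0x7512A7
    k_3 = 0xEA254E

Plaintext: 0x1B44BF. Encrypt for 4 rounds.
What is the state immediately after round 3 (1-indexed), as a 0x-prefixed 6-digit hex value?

s_0 = plaintext = 0x1B44BF
s_1 = Round(s_0, k_0) = 0xCDC88F
s_2 = Round(s_1, k_1) = 0xECD926
s_3 = Round(s_2, k_2) = 0x2FE213
s_4 = Round(s_3, k_3) = 0xD68BA3

0x2FE213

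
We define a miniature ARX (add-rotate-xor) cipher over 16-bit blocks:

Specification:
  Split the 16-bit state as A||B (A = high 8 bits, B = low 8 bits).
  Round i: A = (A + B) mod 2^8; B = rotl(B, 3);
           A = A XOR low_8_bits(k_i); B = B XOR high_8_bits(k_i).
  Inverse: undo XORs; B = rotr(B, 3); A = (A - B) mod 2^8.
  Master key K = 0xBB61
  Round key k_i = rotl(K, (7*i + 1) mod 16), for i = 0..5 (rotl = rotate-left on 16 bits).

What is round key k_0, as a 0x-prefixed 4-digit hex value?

0x76C3

K = 0xBB61
k_0 = rotl(K, (7*0+1) mod 16) = rotl(K, 1) = 0x76C3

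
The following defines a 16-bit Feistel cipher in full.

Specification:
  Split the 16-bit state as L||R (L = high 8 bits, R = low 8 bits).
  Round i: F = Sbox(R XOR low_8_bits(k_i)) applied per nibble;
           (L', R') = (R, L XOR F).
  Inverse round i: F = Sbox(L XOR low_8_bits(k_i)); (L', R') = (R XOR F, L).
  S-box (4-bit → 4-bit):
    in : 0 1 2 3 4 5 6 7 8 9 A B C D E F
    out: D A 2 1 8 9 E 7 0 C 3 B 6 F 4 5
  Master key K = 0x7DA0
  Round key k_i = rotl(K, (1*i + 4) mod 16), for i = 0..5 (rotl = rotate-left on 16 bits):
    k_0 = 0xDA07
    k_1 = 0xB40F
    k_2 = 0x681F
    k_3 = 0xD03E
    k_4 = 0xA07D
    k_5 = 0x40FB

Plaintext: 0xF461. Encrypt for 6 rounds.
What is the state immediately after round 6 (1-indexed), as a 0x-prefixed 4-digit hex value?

0x65FD

s_0 = plaintext = 0xF461
s_1 = Round(s_0, k_0) = 0x611A
s_2 = Round(s_1, k_1) = 0x1AC8
s_3 = Round(s_2, k_2) = 0xC8ED
s_4 = Round(s_3, k_3) = 0xED39
s_5 = Round(s_4, k_4) = 0x3965
s_6 = Round(s_5, k_5) = 0x65FD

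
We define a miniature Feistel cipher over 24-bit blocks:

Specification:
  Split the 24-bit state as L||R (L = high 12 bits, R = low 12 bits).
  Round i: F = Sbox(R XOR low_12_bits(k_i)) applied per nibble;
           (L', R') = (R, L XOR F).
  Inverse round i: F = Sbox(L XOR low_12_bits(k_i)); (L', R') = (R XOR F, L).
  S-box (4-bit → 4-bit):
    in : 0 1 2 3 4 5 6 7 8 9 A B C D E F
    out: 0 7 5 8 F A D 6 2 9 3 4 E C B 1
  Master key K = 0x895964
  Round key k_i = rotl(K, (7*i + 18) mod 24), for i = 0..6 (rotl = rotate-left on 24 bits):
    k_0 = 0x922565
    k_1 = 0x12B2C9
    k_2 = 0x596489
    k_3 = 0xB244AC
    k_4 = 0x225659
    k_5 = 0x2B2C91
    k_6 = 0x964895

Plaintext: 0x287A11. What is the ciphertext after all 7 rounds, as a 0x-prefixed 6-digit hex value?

0xB9925D

s_0 = plaintext = 0x287A11
s_1 = Round(s_0, k_0) = 0xA113E8
s_2 = Round(s_1, k_1) = 0x3E8D46
s_3 = Round(s_2, k_2) = 0xD46A09
s_4 = Round(s_3, k_3) = 0xA0967C
s_5 = Round(s_4, k_4) = 0x67CA53
s_6 = Round(s_5, k_5) = 0xA53B99
s_7 = Round(s_6, k_6) = 0xB9925D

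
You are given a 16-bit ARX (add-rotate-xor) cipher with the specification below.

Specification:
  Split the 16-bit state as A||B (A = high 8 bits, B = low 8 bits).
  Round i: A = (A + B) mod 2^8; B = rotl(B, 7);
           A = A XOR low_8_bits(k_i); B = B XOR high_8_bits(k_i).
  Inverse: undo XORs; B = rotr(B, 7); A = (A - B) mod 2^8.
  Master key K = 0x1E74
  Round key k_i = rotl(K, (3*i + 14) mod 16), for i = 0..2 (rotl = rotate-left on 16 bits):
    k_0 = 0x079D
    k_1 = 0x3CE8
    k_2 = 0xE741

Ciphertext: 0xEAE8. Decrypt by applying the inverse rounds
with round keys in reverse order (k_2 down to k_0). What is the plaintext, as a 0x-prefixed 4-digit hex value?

0x3686

s_0 = ciphertext = 0xEAE8
s_1 = InvRound(s_0, k_2) = 0x8D1E
s_2 = InvRound(s_1, k_1) = 0x2144
s_3 = InvRound(s_2, k_0) = 0x3686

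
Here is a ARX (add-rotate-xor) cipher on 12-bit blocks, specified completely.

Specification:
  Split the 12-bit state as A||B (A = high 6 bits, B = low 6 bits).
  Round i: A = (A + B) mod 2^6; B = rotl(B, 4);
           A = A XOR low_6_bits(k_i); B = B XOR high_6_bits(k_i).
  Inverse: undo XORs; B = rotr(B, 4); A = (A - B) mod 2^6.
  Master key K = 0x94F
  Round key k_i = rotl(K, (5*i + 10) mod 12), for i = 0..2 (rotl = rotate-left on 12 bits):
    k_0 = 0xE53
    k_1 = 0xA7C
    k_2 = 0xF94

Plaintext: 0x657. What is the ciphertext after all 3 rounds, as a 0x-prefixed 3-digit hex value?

0xA54

s_0 = plaintext = 0x657
s_1 = Round(s_0, k_0) = 0x8CC
s_2 = Round(s_1, k_1) = 0x4EA
s_3 = Round(s_2, k_2) = 0xA54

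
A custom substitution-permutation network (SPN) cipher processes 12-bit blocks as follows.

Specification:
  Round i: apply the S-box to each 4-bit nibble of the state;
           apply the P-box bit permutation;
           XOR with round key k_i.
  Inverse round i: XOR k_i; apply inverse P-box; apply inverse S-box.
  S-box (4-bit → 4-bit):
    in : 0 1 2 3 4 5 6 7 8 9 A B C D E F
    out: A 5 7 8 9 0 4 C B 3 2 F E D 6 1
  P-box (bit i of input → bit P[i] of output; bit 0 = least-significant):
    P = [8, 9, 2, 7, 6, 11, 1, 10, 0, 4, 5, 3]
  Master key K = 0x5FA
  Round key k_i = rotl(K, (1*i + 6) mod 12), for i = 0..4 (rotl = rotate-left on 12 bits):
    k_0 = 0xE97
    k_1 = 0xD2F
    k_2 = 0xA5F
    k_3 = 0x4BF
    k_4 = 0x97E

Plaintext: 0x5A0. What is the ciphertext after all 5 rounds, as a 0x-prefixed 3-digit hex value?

s_0 = plaintext = 0x5A0
s_1 = Round(s_0, k_0) = 0x417
s_2 = Round(s_1, k_1) = 0xDE0
s_3 = Round(s_2, k_2) = 0x0F4
s_4 = Round(s_3, k_3) = 0x567
s_5 = Round(s_4, k_4) = 0x9F8

0x9F8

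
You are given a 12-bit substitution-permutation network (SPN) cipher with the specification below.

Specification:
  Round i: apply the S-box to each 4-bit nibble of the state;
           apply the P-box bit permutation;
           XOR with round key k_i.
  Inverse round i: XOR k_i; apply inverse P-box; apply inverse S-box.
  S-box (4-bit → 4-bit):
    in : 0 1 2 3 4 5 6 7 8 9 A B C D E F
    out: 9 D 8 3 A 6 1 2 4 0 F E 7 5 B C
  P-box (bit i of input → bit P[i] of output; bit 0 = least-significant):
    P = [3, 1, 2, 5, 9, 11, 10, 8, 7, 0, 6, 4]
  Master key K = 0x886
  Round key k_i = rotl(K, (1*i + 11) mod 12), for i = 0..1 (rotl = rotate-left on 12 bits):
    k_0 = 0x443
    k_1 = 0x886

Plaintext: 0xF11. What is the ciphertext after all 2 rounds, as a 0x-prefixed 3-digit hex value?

s_0 = plaintext = 0xF11
s_1 = Round(s_0, k_0) = 0x33F
s_2 = Round(s_1, k_1) = 0x223

0x223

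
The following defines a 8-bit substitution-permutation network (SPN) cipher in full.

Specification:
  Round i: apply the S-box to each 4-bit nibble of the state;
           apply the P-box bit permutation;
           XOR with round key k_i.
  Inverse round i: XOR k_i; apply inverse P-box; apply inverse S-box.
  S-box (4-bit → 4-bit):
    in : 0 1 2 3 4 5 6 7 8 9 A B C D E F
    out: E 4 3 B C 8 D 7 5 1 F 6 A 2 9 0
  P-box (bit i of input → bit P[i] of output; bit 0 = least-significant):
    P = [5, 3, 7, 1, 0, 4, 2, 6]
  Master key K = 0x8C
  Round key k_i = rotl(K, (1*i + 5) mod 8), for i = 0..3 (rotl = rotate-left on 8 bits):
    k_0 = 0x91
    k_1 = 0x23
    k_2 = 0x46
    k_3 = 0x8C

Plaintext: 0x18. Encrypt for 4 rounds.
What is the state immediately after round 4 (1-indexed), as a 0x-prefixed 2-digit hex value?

s_0 = plaintext = 0x18
s_1 = Round(s_0, k_0) = 0x35
s_2 = Round(s_1, k_1) = 0x70
s_3 = Round(s_2, k_2) = 0xD9
s_4 = Round(s_3, k_3) = 0xBC

0xBC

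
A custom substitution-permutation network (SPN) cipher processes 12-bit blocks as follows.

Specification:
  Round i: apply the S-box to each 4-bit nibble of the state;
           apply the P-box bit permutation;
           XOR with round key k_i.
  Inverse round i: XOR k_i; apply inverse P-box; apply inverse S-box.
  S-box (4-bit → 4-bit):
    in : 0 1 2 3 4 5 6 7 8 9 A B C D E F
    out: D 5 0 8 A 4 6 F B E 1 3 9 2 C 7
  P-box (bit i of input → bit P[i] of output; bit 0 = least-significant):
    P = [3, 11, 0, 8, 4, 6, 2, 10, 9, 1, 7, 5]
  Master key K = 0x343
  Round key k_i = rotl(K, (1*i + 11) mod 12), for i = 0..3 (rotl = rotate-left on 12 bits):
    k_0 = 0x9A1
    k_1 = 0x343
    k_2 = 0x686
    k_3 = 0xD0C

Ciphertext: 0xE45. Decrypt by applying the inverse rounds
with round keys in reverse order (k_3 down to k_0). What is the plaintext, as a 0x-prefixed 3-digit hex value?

s_0 = ciphertext = 0xE45
s_1 = InvRound(s_0, k_3) = 0xAD0
s_2 = InvRound(s_1, k_2) = 0xD7D
s_3 = InvRound(s_2, k_1) = 0x80B
s_4 = InvRound(s_3, k_0) = 0x92C

0x92C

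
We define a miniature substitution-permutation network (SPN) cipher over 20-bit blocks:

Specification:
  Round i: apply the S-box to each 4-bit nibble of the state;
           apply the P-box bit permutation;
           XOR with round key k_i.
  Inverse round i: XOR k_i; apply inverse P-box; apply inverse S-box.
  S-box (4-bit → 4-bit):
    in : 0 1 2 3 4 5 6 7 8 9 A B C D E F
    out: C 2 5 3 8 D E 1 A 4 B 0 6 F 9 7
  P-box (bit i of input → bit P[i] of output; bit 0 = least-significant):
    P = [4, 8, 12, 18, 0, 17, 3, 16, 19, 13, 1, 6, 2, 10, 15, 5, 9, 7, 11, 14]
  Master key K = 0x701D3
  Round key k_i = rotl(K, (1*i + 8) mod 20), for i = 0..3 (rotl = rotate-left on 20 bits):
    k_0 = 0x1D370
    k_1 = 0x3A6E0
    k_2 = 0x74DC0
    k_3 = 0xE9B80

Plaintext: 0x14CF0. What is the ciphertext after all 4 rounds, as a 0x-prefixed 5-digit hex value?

s_0 = plaintext = 0x14CF0
s_1 = Round(s_0, k_0) = 0x7E3DB
s_2 = Round(s_1, k_1) = 0x884CD
s_3 = Round(s_2, k_2) = 0x11838
s_4 = Round(s_3, k_3) = 0x8BE41

0x8BE41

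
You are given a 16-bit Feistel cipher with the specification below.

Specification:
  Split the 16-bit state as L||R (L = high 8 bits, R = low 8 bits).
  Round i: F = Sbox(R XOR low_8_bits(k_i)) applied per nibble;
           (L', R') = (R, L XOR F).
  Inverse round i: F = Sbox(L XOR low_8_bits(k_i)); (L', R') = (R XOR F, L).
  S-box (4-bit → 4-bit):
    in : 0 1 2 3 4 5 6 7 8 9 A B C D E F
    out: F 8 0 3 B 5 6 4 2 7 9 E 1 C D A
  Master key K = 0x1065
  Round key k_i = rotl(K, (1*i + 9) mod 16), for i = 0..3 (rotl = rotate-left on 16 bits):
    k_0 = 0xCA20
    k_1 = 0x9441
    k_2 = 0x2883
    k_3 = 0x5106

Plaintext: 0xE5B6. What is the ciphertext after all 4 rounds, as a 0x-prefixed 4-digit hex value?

s_0 = plaintext = 0xE5B6
s_1 = Round(s_0, k_0) = 0xB693
s_2 = Round(s_1, k_1) = 0x9376
s_3 = Round(s_2, k_2) = 0x7636
s_4 = Round(s_3, k_3) = 0x3649

0x3649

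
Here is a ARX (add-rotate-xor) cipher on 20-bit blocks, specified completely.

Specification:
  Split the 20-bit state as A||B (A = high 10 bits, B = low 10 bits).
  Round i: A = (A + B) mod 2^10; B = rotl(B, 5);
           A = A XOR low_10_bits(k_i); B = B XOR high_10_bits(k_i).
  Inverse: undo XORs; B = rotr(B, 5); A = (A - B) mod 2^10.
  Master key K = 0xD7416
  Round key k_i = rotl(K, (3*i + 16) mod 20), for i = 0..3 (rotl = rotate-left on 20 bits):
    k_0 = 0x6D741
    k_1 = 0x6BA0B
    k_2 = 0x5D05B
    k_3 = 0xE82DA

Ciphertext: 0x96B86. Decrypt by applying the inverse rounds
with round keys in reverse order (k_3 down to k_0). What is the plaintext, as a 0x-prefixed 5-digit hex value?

s_0 = ciphertext = 0x96B86
s_1 = InvRound(s_0, k_3) = 0xEFCC1
s_2 = InvRound(s_1, k_2) = 0x4DEAD
s_3 = InvRound(s_2, k_1) = 0xB1078
s_4 = InvRound(s_3, k_0) = 0xF5DAE

0xF5DAE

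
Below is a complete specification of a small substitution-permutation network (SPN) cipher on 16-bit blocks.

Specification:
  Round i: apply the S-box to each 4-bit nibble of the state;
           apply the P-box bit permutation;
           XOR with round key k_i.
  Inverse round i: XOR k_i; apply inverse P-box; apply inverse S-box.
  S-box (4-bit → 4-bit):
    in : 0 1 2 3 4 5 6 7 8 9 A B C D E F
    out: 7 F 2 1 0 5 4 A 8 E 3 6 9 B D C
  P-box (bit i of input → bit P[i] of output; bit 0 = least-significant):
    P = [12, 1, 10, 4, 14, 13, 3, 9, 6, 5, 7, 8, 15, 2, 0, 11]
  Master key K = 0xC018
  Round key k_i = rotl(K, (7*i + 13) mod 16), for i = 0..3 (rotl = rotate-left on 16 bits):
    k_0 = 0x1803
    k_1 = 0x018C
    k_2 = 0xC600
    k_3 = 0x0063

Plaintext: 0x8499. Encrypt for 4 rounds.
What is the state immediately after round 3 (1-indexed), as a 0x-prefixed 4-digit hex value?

s_0 = plaintext = 0x8499
s_1 = Round(s_0, k_0) = 0x3619
s_2 = Round(s_1, k_1) = 0xE716
s_3 = Round(s_2, k_2) = 0x2929
s_4 = Round(s_3, k_3) = 0x25D5

0x2929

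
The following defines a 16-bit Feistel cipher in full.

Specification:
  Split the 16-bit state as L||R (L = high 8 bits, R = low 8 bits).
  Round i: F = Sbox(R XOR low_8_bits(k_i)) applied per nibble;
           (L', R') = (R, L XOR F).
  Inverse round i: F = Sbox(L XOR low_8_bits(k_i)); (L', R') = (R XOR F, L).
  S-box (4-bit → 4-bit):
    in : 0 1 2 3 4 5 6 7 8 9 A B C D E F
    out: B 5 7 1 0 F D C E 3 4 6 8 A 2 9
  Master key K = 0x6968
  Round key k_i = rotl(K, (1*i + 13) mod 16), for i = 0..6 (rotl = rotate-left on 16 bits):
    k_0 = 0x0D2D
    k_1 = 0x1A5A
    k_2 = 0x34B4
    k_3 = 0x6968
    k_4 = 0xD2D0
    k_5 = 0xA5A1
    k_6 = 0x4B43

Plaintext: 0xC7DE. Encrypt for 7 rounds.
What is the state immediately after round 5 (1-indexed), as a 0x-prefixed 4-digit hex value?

0x551E

s_0 = plaintext = 0xC7DE
s_1 = Round(s_0, k_0) = 0xDE56
s_2 = Round(s_1, k_1) = 0x5666
s_3 = Round(s_2, k_2) = 0x66F1
s_4 = Round(s_3, k_3) = 0xF155
s_5 = Round(s_4, k_4) = 0x551E
s_6 = Round(s_5, k_5) = 0x1E3C
s_7 = Round(s_6, k_6) = 0x3CD7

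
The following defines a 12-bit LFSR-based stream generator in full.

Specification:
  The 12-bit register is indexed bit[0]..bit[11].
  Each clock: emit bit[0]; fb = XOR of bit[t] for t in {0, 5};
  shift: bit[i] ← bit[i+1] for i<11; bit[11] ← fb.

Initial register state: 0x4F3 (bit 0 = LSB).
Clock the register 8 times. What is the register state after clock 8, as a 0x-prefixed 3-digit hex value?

0xD44

reg_0 = 0x4F3
clock 1: out=1, reg = 0x279
clock 2: out=1, reg = 0x13C
clock 3: out=0, reg = 0x89E
clock 4: out=0, reg = 0x44F
clock 5: out=1, reg = 0xA27
clock 6: out=1, reg = 0x513
clock 7: out=1, reg = 0xA89
clock 8: out=1, reg = 0xD44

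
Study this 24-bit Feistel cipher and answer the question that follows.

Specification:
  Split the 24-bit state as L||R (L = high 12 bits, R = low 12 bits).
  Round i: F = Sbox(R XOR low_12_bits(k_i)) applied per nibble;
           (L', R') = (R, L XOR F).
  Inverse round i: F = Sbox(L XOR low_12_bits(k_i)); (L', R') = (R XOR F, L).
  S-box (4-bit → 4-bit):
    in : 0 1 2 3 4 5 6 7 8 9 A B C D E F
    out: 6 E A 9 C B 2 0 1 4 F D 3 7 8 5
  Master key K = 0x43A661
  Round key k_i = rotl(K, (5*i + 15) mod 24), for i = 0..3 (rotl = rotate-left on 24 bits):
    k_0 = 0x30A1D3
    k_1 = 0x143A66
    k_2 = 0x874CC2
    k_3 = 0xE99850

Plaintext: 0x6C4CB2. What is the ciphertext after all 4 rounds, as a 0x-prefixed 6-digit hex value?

s_0 = plaintext = 0x6C4CB2
s_1 = Round(s_0, k_0) = 0xCB21EA
s_2 = Round(s_1, k_1) = 0x1EA1A1
s_3 = Round(s_2, k_2) = 0x1A16C3
s_4 = Round(s_3, k_3) = 0x6C39E8

0x6C39E8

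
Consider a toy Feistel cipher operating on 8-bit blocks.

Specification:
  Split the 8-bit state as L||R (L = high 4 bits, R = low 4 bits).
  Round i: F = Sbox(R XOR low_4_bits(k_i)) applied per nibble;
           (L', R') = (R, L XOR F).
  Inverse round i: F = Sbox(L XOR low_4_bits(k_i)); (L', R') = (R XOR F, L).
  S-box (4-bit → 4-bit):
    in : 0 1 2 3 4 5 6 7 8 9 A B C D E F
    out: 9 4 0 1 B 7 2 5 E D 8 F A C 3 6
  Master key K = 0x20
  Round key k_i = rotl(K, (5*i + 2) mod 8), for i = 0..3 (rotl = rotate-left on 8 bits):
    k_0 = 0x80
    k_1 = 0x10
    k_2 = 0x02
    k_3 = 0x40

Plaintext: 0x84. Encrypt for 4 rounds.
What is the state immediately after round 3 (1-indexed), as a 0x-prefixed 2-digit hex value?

0x56

s_0 = plaintext = 0x84
s_1 = Round(s_0, k_0) = 0x43
s_2 = Round(s_1, k_1) = 0x35
s_3 = Round(s_2, k_2) = 0x56
s_4 = Round(s_3, k_3) = 0x67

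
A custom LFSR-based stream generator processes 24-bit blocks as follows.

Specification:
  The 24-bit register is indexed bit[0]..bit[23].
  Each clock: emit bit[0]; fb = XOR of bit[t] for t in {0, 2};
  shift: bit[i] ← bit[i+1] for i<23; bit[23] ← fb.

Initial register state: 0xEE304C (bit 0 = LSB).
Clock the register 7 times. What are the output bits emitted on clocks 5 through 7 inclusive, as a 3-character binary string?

reg_0 = 0xEE304C
clock 1: out=0, reg = 0xF71826
clock 2: out=0, reg = 0xFB8C13
clock 3: out=1, reg = 0xFDC609
clock 4: out=1, reg = 0xFEE304
clock 5: out=0, reg = 0xFF7182
clock 6: out=0, reg = 0x7FB8C1
clock 7: out=1, reg = 0xBFDC60

001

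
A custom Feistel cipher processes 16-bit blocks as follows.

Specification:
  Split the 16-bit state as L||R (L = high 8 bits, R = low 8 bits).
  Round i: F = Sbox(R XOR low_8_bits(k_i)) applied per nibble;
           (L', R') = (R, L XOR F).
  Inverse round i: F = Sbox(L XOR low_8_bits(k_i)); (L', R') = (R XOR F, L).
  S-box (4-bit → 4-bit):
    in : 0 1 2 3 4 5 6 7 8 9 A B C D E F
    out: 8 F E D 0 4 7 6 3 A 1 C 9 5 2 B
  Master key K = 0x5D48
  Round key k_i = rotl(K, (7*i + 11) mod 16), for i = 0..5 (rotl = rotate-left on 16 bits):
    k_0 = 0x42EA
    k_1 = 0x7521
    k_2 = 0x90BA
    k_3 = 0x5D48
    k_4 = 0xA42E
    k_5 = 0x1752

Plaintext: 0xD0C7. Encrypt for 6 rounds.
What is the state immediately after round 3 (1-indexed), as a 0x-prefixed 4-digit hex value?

0x3700

s_0 = plaintext = 0xD0C7
s_1 = Round(s_0, k_0) = 0xC735
s_2 = Round(s_1, k_1) = 0x3537
s_3 = Round(s_2, k_2) = 0x3700
s_4 = Round(s_3, k_3) = 0x0034
s_5 = Round(s_4, k_4) = 0x34F1
s_6 = Round(s_5, k_5) = 0xF129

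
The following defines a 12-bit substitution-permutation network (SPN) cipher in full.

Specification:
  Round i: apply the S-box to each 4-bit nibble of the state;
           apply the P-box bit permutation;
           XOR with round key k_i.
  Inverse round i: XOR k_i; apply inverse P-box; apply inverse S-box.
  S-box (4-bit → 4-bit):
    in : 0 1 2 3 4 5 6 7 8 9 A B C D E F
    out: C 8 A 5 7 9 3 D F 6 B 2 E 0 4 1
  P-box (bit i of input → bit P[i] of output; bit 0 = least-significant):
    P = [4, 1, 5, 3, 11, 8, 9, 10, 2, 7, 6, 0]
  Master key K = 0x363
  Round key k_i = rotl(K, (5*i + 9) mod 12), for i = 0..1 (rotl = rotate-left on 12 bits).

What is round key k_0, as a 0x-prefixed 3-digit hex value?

0x66C

K = 0x363
k_0 = rotl(K, (5*0+9) mod 12) = rotl(K, 9) = 0x66C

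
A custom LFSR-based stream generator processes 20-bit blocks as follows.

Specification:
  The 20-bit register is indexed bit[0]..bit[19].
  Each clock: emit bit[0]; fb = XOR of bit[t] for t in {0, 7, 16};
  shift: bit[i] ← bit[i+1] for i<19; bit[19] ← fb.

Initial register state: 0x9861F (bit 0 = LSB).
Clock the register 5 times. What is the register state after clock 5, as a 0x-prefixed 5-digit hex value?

reg_0 = 0x9861F
clock 1: out=1, reg = 0x4C30F
clock 2: out=1, reg = 0xA6187
clock 3: out=1, reg = 0x530C3
clock 4: out=1, reg = 0xA9861
clock 5: out=1, reg = 0xD4C30

0xD4C30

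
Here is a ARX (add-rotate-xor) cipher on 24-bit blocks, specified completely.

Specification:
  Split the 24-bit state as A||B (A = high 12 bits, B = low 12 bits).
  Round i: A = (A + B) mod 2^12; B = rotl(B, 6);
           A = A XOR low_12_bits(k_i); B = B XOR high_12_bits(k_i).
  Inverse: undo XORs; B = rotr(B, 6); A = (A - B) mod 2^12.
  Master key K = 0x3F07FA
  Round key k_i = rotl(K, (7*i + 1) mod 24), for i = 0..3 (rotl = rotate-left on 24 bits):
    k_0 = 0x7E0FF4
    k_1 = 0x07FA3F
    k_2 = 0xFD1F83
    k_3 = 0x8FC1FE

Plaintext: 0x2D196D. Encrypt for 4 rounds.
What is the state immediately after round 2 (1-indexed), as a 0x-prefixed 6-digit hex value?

0xA7010D

s_0 = plaintext = 0x2D196D
s_1 = Round(s_0, k_0) = 0x3CAC85
s_2 = Round(s_1, k_1) = 0xA7010D
s_3 = Round(s_2, k_2) = 0x4FEC95
s_4 = Round(s_3, k_3) = 0x06DD8E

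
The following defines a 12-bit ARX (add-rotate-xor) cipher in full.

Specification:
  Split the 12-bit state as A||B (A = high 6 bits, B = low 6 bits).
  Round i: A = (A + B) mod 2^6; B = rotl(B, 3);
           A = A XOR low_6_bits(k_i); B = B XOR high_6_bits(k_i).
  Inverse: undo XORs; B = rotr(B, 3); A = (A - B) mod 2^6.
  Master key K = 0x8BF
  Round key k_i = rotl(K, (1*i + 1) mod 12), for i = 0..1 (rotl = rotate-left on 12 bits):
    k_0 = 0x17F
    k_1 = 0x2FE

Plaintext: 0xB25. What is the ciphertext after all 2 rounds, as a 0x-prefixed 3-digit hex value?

s_0 = plaintext = 0xB25
s_1 = Round(s_0, k_0) = 0xBA9
s_2 = Round(s_1, k_1) = 0xA46

0xA46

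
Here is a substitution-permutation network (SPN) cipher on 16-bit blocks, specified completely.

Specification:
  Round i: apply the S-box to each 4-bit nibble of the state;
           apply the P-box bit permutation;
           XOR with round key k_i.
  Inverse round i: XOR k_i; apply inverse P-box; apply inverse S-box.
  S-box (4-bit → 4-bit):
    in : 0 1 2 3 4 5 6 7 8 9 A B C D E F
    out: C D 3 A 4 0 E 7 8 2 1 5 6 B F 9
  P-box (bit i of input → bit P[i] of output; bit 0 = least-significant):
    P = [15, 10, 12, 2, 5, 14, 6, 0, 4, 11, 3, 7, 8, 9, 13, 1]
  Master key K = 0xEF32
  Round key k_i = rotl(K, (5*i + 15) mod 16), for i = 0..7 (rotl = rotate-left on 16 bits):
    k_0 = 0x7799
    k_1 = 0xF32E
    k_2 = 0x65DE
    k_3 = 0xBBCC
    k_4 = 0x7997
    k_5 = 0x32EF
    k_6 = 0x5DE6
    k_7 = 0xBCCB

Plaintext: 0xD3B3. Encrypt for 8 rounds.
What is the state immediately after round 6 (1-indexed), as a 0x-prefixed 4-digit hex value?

s_0 = plaintext = 0xD3B3
s_1 = Round(s_0, k_0) = 0x787F
s_2 = Round(s_1, k_1) = 0x10CA
s_3 = Round(s_2, k_2) = 0x8414
s_4 = Round(s_3, k_3) = 0xABA7
s_5 = Round(s_4, k_4) = 0xECAF
s_6 = Round(s_5, k_5) = 0x99C1
s_7 = Round(s_6, k_6) = 0x87A2
s_8 = Round(s_7, k_7) = 0x30F1

0x99C1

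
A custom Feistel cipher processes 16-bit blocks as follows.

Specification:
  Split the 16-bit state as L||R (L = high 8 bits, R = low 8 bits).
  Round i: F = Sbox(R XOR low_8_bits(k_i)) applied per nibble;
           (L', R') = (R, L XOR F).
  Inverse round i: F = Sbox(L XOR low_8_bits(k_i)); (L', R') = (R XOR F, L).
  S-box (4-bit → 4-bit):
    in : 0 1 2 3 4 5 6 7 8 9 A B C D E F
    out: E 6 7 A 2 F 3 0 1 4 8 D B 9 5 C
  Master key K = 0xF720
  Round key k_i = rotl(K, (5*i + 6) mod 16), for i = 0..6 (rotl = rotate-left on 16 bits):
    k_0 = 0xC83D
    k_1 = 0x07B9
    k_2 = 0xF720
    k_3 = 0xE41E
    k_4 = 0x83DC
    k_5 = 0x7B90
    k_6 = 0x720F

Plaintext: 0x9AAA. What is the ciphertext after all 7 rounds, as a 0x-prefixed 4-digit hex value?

s_0 = plaintext = 0x9AAA
s_1 = Round(s_0, k_0) = 0xAADA
s_2 = Round(s_1, k_1) = 0xDA90
s_3 = Round(s_2, k_2) = 0x9004
s_4 = Round(s_3, k_3) = 0x04F8
s_5 = Round(s_4, k_4) = 0xF876
s_6 = Round(s_5, k_5) = 0x76AB
s_7 = Round(s_6, k_6) = 0xABF4

0xABF4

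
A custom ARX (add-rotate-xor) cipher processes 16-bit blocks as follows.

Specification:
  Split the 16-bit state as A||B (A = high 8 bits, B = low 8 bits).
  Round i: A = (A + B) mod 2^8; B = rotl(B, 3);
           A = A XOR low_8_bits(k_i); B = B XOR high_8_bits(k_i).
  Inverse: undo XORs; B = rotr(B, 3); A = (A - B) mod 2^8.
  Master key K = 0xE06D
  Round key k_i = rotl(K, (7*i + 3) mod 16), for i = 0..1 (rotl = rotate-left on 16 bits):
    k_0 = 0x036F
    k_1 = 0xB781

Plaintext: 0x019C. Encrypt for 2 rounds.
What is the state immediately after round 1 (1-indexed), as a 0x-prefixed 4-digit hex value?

0xF2E7

s_0 = plaintext = 0x019C
s_1 = Round(s_0, k_0) = 0xF2E7
s_2 = Round(s_1, k_1) = 0x5888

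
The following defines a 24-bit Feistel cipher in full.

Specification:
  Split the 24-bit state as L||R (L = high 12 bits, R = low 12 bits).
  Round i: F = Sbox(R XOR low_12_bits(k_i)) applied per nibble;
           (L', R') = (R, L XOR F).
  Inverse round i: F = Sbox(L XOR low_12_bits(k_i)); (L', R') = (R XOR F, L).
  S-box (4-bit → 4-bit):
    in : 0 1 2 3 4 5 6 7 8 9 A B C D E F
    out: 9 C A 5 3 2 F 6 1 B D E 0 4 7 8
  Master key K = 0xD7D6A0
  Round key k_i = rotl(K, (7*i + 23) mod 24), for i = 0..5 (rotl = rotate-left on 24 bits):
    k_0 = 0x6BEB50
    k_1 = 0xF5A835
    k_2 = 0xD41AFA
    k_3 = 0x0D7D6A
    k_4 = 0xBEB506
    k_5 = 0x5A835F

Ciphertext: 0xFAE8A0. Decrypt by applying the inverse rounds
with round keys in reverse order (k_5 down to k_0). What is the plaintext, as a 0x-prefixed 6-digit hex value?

s_0 = ciphertext = 0xFAE8A0
s_1 = InvRound(s_0, k_5) = 0x82CFAE
s_2 = InvRound(s_1, k_4) = 0xB0382C
s_3 = InvRound(s_2, k_3) = 0x7D7B03
s_4 = InvRound(s_3, k_2) = 0xFA77D7
s_5 = InvRound(s_4, k_1) = 0x16DFA7
s_6 = InvRound(s_5, k_0) = 0x2F316D

0x2F316D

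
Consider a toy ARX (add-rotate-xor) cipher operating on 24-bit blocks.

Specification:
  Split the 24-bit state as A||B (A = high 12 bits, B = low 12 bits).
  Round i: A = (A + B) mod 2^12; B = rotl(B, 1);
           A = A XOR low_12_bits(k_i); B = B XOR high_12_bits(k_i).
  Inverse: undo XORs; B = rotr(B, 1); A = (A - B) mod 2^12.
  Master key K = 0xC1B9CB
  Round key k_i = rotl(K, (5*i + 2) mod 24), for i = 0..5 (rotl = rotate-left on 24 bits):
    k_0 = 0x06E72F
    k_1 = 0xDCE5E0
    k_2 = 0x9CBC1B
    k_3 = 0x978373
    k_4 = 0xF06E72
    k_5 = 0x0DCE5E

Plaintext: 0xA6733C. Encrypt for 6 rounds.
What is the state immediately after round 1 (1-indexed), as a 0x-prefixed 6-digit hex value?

s_0 = plaintext = 0xA6733C
s_1 = Round(s_0, k_0) = 0xA8C616
s_2 = Round(s_1, k_1) = 0x5421E2
s_3 = Round(s_2, k_2) = 0xB3FA0F
s_4 = Round(s_3, k_3) = 0x63DD67
s_5 = Round(s_4, k_4) = 0xDD65C9
s_6 = Round(s_5, k_5) = 0xDC1B4E

0xA8C616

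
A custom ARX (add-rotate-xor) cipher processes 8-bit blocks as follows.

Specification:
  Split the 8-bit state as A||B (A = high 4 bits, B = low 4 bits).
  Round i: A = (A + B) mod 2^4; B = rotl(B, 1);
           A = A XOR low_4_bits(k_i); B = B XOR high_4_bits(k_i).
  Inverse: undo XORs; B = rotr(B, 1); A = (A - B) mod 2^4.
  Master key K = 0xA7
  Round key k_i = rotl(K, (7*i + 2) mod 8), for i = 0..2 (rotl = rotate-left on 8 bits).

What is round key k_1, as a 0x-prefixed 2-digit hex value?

K = 0xA7
k_0 = rotl(K, (7*0+2) mod 8) = rotl(K, 2) = 0x9E
k_1 = rotl(K, (7*1+2) mod 8) = rotl(K, 1) = 0x4F

0x4F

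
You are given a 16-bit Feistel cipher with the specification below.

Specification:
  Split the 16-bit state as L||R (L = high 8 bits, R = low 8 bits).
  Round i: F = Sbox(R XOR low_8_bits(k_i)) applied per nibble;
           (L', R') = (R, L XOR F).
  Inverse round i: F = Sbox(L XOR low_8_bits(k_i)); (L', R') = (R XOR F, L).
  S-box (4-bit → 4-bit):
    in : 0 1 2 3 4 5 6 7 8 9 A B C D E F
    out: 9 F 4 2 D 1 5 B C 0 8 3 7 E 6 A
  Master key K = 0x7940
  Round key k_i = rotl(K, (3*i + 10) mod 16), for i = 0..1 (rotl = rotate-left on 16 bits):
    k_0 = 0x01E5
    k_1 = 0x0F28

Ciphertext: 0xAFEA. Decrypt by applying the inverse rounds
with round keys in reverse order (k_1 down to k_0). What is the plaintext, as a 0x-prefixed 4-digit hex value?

0xD221

s_0 = ciphertext = 0xAFEA
s_1 = InvRound(s_0, k_1) = 0x21AF
s_2 = InvRound(s_1, k_0) = 0xD221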